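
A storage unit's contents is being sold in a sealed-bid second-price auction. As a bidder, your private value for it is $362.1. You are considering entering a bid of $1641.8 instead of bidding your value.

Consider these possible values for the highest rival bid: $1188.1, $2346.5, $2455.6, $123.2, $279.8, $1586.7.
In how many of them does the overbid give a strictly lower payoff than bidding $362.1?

The deviation hurts exactly when the highest competing bid lies strictly between $362.1 and $1641.8 — overbidding then wins at a price above your value.
$1188.1: inside the interval → strictly worse (loss $826).
$2346.5: above both → same outcome either way.
$2455.6: above both → same outcome either way.
$123.2: below both → same outcome either way.
$279.8: below both → same outcome either way.
$1586.7: inside the interval → strictly worse (loss $1224.6).
Count: 2.

2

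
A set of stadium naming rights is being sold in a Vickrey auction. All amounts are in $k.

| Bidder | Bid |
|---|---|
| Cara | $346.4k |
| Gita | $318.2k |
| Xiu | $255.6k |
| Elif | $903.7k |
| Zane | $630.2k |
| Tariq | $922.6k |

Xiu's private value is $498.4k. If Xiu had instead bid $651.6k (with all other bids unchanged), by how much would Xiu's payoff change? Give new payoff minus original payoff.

The highest bid among the other bidders is $922.6k; Xiu's bid doesn't change that.
Original bid $255.6k: Xiu is not highest (top rival bid is $922.6k); payoff $0k.
Alternative bid $651.6k: Xiu is not highest (top rival bid is $922.6k); payoff $0k.
Change in payoff = $0k − ($0k) = $0k.

$0k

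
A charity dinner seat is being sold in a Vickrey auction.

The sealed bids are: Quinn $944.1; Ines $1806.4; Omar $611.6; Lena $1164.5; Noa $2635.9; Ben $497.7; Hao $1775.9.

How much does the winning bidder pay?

Highest bid: Noa at $2635.9, so Noa wins.
Second-highest bid: Ines at $1806.4 — that is the price the winner pays.

$1806.4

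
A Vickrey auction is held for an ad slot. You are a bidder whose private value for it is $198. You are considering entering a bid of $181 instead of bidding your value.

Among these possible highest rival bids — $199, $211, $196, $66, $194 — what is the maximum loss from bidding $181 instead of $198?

$199: same outcome either way → loss $0.
$211: same outcome either way → loss $0.
$196: truthful gives $2, deviation gives $0 → loss $2.
$66: same outcome either way → loss $0.
$194: truthful gives $4, deviation gives $0 → loss $4.
Maximum loss: $4.

$4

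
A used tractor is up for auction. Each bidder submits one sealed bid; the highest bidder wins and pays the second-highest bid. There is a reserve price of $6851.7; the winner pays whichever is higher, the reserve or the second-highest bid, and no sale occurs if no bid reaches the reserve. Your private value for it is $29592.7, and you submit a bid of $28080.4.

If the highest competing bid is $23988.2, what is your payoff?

$5604.5

Your bid $28080.4 is the highest and exceeds the reserve.
Price = max(second-highest bid, reserve) = max($23988.2, $6851.7) = $23988.2.
Payoff = $29592.7 − $23988.2 = $5604.5.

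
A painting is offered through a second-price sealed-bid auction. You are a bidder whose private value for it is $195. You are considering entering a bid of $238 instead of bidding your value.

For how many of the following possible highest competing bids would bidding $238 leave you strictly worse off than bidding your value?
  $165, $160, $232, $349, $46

1

The deviation hurts exactly when the highest competing bid lies strictly between $195 and $238 — overbidding then wins at a price above your value.
$165: below both → same outcome either way.
$160: below both → same outcome either way.
$232: inside the interval → strictly worse (loss $37).
$349: above both → same outcome either way.
$46: below both → same outcome either way.
Count: 1.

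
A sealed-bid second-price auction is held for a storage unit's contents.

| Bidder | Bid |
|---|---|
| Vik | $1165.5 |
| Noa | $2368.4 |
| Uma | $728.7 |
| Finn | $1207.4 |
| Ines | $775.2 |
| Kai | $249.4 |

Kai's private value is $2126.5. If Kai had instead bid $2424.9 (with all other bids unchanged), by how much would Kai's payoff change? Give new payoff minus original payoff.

The highest bid among the other bidders is $2368.4; Kai's bid doesn't change that.
Original bid $249.4: Kai is not highest (top rival bid is $2368.4); payoff $0.
Alternative bid $2424.9: Kai is highest, pays the top rival bid $2368.4; payoff $2126.5 − $2368.4 = −$241.9.
Change in payoff = −$241.9 − ($0) = −$241.9.

−$241.9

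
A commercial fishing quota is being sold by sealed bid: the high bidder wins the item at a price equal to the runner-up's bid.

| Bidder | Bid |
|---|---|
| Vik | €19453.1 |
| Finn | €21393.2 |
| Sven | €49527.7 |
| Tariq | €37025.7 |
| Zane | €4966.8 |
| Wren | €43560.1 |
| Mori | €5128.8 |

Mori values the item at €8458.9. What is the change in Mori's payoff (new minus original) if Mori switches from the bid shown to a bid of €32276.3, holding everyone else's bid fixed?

€0

The highest bid among the other bidders is €49527.7; Mori's bid doesn't change that.
Original bid €5128.8: Mori is not highest (top rival bid is €49527.7); payoff €0.
Alternative bid €32276.3: Mori is not highest (top rival bid is €49527.7); payoff €0.
Change in payoff = €0 − (€0) = €0.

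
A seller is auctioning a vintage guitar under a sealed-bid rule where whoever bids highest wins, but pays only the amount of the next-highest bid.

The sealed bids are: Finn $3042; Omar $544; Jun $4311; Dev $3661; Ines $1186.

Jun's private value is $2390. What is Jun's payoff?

Highest bid: Jun at $4311, so Jun wins.
Second-highest bid: Dev at $3661 — that is the price the winner pays.
Jun's payoff = value − price = $2390 − $3661 = −$1271.

−$1271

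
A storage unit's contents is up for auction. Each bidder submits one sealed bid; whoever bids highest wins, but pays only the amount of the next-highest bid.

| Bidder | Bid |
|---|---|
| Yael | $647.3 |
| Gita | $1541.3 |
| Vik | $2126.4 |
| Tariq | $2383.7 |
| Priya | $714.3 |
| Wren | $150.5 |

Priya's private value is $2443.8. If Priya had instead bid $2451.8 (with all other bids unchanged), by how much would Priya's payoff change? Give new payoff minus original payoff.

The highest bid among the other bidders is $2383.7; Priya's bid doesn't change that.
Original bid $714.3: Priya is not highest (top rival bid is $2383.7); payoff $0.
Alternative bid $2451.8: Priya is highest, pays the top rival bid $2383.7; payoff $2443.8 − $2383.7 = $60.1.
Change in payoff = $60.1 − ($0) = $60.1.

$60.1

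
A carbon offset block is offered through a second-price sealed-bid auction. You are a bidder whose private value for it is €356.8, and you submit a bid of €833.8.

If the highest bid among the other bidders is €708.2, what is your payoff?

−€351.4

Your bid €833.8 exceeds the highest competing bid €708.2, so you win.
In a second-price auction the winner pays the second-highest bid, €708.2.
Payoff = value − price = €356.8 − €708.2 = −€351.4.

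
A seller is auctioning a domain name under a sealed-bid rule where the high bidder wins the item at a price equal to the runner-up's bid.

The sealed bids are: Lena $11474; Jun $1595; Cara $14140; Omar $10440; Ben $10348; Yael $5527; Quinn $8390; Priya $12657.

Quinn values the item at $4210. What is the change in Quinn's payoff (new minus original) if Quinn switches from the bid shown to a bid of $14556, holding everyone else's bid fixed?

The highest bid among the other bidders is $14140; Quinn's bid doesn't change that.
Original bid $8390: Quinn is not highest (top rival bid is $14140); payoff $0.
Alternative bid $14556: Quinn is highest, pays the top rival bid $14140; payoff $4210 − $14140 = −$9930.
Change in payoff = −$9930 − ($0) = −$9930.

−$9930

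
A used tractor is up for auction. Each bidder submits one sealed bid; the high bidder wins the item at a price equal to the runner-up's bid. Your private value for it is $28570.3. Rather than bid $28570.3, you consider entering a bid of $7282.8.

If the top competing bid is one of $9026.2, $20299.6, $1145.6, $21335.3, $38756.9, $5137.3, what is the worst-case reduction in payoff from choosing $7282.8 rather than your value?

$19544.1

$9026.2: truthful gives $19544.1, deviation gives $0 → loss $19544.1.
$20299.6: truthful gives $8270.7, deviation gives $0 → loss $8270.7.
$1145.6: same outcome either way → loss $0.
$21335.3: truthful gives $7235, deviation gives $0 → loss $7235.
$38756.9: same outcome either way → loss $0.
$5137.3: same outcome either way → loss $0.
Maximum loss: $19544.1.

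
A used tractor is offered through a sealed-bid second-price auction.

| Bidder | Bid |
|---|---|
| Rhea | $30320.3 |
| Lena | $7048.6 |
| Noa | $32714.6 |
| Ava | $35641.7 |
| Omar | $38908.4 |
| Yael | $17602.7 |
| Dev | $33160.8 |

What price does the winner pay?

Highest bid: Omar at $38908.4, so Omar wins.
Second-highest bid: Ava at $35641.7 — that is the price the winner pays.

$35641.7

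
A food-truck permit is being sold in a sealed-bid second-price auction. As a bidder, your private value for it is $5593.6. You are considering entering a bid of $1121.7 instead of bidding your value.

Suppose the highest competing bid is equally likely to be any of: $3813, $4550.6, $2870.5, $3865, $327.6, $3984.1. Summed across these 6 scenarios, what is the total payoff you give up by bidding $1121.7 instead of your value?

$8884.8

The deviation costs you only when the competing bid falls strictly between $1121.7 and $5593.6; elsewhere both bids give the same outcome.
$3813: truthful payoff $1780.6, deviation payoff $0 → loss $1780.6.
$4550.6: truthful payoff $1043, deviation payoff $0 → loss $1043.
$2870.5: truthful payoff $2723.1, deviation payoff $0 → loss $2723.1.
$3865: truthful payoff $1728.6, deviation payoff $0 → loss $1728.6.
$327.6: outcomes coincide → loss $0.
$3984.1: truthful payoff $1609.5, deviation payoff $0 → loss $1609.5.
Total loss = $1780.6 + $1043 + $2723.1 + $1728.6 + $1609.5 = $8884.8.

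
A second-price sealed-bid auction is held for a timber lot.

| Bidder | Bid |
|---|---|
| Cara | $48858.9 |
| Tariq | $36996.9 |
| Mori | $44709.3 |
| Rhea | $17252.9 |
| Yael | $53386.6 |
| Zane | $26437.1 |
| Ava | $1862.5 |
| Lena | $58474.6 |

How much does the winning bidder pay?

$53386.6

Highest bid: Lena at $58474.6, so Lena wins.
Second-highest bid: Yael at $53386.6 — that is the price the winner pays.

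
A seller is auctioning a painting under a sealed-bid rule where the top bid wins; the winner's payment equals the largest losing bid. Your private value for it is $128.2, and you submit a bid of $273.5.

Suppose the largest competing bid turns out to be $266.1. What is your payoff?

Your bid $273.5 exceeds the highest competing bid $266.1, so you win.
In a second-price auction the winner pays the second-highest bid, $266.1.
Payoff = value − price = $128.2 − $266.1 = −$137.9.

−$137.9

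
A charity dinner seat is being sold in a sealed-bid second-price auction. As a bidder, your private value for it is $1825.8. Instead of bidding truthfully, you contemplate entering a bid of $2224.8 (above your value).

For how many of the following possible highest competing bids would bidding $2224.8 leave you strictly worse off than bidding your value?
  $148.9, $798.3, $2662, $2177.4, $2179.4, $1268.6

The deviation hurts exactly when the highest competing bid lies strictly between $1825.8 and $2224.8 — overbidding then wins at a price above your value.
$148.9: below both → same outcome either way.
$798.3: below both → same outcome either way.
$2662: above both → same outcome either way.
$2177.4: inside the interval → strictly worse (loss $351.6).
$2179.4: inside the interval → strictly worse (loss $353.6).
$1268.6: below both → same outcome either way.
Count: 2.

2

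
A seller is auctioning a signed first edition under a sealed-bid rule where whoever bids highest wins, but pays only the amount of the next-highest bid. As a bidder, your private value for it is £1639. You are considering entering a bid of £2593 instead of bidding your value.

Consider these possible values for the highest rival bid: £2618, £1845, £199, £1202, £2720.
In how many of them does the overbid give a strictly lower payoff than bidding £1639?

1

The deviation hurts exactly when the highest competing bid lies strictly between £1639 and £2593 — overbidding then wins at a price above your value.
£2618: above both → same outcome either way.
£1845: inside the interval → strictly worse (loss £206).
£199: below both → same outcome either way.
£1202: below both → same outcome either way.
£2720: above both → same outcome either way.
Count: 1.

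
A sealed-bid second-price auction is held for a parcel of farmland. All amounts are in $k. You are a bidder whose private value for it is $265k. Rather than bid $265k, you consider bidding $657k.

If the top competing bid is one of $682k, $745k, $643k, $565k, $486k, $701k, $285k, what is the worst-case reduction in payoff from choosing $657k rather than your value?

$682k: same outcome either way → loss $0k.
$745k: same outcome either way → loss $0k.
$643k: truthful gives $0k, deviation gives −$378k → loss $378k.
$565k: truthful gives $0k, deviation gives −$300k → loss $300k.
$486k: truthful gives $0k, deviation gives −$221k → loss $221k.
$701k: same outcome either way → loss $0k.
$285k: truthful gives $0k, deviation gives −$20k → loss $20k.
Maximum loss: $378k.

$378k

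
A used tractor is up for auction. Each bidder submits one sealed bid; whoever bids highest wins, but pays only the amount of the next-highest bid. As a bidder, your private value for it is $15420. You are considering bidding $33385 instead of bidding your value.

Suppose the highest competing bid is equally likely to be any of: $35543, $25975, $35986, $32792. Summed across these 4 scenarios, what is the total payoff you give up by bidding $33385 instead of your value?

$27927

The deviation costs you only when the competing bid falls strictly between $15420 and $33385; elsewhere both bids give the same outcome.
$35543: outcomes coincide → loss $0.
$25975: truthful payoff $0, deviation payoff −$10555 → loss $10555.
$35986: outcomes coincide → loss $0.
$32792: truthful payoff $0, deviation payoff −$17372 → loss $17372.
Total loss = $10555 + $17372 = $27927.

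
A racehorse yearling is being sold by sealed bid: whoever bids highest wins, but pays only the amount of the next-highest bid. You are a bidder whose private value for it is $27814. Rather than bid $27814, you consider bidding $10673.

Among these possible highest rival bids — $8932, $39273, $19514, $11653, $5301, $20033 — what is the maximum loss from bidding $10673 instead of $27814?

$8932: same outcome either way → loss $0.
$39273: same outcome either way → loss $0.
$19514: truthful gives $8300, deviation gives $0 → loss $8300.
$11653: truthful gives $16161, deviation gives $0 → loss $16161.
$5301: same outcome either way → loss $0.
$20033: truthful gives $7781, deviation gives $0 → loss $7781.
Maximum loss: $16161.

$16161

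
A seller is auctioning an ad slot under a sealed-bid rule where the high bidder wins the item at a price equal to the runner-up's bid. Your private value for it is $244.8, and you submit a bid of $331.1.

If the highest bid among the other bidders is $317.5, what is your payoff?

Your bid $331.1 exceeds the highest competing bid $317.5, so you win.
In a second-price auction the winner pays the second-highest bid, $317.5.
Payoff = value − price = $244.8 − $317.5 = −$72.7.

−$72.7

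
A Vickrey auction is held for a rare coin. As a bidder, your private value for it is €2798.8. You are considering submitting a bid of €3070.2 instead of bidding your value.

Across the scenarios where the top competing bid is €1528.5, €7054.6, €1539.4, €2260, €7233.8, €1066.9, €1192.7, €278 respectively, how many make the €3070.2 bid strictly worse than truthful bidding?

0

The deviation hurts exactly when the highest competing bid lies strictly between €2798.8 and €3070.2 — overbidding then wins at a price above your value.
€1528.5: below both → same outcome either way.
€7054.6: above both → same outcome either way.
€1539.4: below both → same outcome either way.
€2260: below both → same outcome either way.
€7233.8: above both → same outcome either way.
€1066.9: below both → same outcome either way.
€1192.7: below both → same outcome either way.
€278: below both → same outcome either way.
Count: 0.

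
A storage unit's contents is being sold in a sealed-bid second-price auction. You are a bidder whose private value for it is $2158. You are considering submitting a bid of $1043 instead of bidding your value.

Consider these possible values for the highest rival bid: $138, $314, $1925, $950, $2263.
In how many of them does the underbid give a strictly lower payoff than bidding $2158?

1

The deviation hurts exactly when the highest competing bid lies strictly between $1043 and $2158 — underbidding then forfeits a profitable win.
$138: below both → same outcome either way.
$314: below both → same outcome either way.
$1925: inside the interval → strictly worse (loss $233).
$950: below both → same outcome either way.
$2263: above both → same outcome either way.
Count: 1.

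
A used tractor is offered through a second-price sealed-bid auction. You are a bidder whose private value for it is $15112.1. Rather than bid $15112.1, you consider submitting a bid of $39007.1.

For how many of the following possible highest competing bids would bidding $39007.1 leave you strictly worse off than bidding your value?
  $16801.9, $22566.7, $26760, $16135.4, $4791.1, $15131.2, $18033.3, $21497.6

The deviation hurts exactly when the highest competing bid lies strictly between $15112.1 and $39007.1 — overbidding then wins at a price above your value.
$16801.9: inside the interval → strictly worse (loss $1689.8).
$22566.7: inside the interval → strictly worse (loss $7454.6).
$26760: inside the interval → strictly worse (loss $11647.9).
$16135.4: inside the interval → strictly worse (loss $1023.3).
$4791.1: below both → same outcome either way.
$15131.2: inside the interval → strictly worse (loss $19.1).
$18033.3: inside the interval → strictly worse (loss $2921.2).
$21497.6: inside the interval → strictly worse (loss $6385.5).
Count: 7.

7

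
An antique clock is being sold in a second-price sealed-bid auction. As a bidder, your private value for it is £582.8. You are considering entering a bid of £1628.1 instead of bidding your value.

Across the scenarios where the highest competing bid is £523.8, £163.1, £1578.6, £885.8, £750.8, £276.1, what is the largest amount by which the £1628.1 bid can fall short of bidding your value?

£523.8: same outcome either way → loss £0.
£163.1: same outcome either way → loss £0.
£1578.6: truthful gives £0, deviation gives −£995.8 → loss £995.8.
£885.8: truthful gives £0, deviation gives −£303 → loss £303.
£750.8: truthful gives £0, deviation gives −£168 → loss £168.
£276.1: same outcome either way → loss £0.
Maximum loss: £995.8.

£995.8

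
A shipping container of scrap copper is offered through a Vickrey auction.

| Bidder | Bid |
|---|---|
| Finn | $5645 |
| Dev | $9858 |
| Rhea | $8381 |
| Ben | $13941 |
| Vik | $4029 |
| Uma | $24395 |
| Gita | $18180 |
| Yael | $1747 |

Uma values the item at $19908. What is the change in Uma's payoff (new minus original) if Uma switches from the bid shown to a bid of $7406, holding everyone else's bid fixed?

−$1728

The highest bid among the other bidders is $18180; Uma's bid doesn't change that.
Original bid $24395: Uma is highest, pays the top rival bid $18180; payoff $19908 − $18180 = $1728.
Alternative bid $7406: Uma is not highest (top rival bid is $18180); payoff $0.
Change in payoff = $0 − ($1728) = −$1728.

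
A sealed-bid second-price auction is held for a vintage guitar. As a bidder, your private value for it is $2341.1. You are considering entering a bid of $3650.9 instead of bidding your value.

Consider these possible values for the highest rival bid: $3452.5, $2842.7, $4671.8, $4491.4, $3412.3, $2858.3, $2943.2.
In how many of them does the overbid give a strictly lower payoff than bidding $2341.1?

The deviation hurts exactly when the highest competing bid lies strictly between $2341.1 and $3650.9 — overbidding then wins at a price above your value.
$3452.5: inside the interval → strictly worse (loss $1111.4).
$2842.7: inside the interval → strictly worse (loss $501.6).
$4671.8: above both → same outcome either way.
$4491.4: above both → same outcome either way.
$3412.3: inside the interval → strictly worse (loss $1071.2).
$2858.3: inside the interval → strictly worse (loss $517.2).
$2943.2: inside the interval → strictly worse (loss $602.1).
Count: 5.

5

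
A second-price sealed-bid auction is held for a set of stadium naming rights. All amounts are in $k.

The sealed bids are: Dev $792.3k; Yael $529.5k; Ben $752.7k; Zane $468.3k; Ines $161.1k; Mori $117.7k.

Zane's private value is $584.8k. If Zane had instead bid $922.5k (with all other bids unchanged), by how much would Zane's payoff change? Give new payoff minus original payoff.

−$207.5k

The highest bid among the other bidders is $792.3k; Zane's bid doesn't change that.
Original bid $468.3k: Zane is not highest (top rival bid is $792.3k); payoff $0k.
Alternative bid $922.5k: Zane is highest, pays the top rival bid $792.3k; payoff $584.8k − $792.3k = −$207.5k.
Change in payoff = −$207.5k − ($0k) = −$207.5k.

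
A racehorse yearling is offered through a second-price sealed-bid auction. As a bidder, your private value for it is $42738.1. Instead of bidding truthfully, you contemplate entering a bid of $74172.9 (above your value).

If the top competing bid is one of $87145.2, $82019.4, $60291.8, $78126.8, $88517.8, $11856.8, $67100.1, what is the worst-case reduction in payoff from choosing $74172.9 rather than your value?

$87145.2: same outcome either way → loss $0.
$82019.4: same outcome either way → loss $0.
$60291.8: truthful gives $0, deviation gives −$17553.7 → loss $17553.7.
$78126.8: same outcome either way → loss $0.
$88517.8: same outcome either way → loss $0.
$11856.8: same outcome either way → loss $0.
$67100.1: truthful gives $0, deviation gives −$24362 → loss $24362.
Maximum loss: $24362.

$24362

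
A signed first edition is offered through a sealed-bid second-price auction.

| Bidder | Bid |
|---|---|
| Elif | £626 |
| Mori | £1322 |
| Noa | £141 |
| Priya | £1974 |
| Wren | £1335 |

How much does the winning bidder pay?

Highest bid: Priya at £1974, so Priya wins.
Second-highest bid: Wren at £1335 — that is the price the winner pays.

£1335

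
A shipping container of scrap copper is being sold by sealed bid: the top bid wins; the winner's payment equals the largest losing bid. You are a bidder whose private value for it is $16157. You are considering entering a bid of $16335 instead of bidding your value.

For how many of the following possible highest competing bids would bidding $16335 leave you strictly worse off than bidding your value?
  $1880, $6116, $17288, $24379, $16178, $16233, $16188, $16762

The deviation hurts exactly when the highest competing bid lies strictly between $16157 and $16335 — overbidding then wins at a price above your value.
$1880: below both → same outcome either way.
$6116: below both → same outcome either way.
$17288: above both → same outcome either way.
$24379: above both → same outcome either way.
$16178: inside the interval → strictly worse (loss $21).
$16233: inside the interval → strictly worse (loss $76).
$16188: inside the interval → strictly worse (loss $31).
$16762: above both → same outcome either way.
Count: 3.

3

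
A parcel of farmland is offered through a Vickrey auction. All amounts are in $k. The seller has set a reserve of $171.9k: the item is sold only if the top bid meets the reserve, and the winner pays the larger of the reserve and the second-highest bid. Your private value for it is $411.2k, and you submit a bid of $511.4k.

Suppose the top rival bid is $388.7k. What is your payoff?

Your bid $511.4k is the highest and exceeds the reserve.
Price = max(second-highest bid, reserve) = max($388.7k, $171.9k) = $388.7k.
Payoff = $411.2k − $388.7k = $22.5k.

$22.5k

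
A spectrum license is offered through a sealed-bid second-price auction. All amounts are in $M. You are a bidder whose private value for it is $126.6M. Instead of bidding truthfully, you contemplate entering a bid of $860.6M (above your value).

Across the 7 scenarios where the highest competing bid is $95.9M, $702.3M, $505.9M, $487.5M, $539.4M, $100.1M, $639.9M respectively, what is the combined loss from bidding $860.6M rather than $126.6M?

$2242M

The deviation costs you only when the competing bid falls strictly between $126.6M and $860.6M; elsewhere both bids give the same outcome.
$95.9M: outcomes coincide → loss $0M.
$702.3M: truthful payoff $0M, deviation payoff −$575.7M → loss $575.7M.
$505.9M: truthful payoff $0M, deviation payoff −$379.3M → loss $379.3M.
$487.5M: truthful payoff $0M, deviation payoff −$360.9M → loss $360.9M.
$539.4M: truthful payoff $0M, deviation payoff −$412.8M → loss $412.8M.
$100.1M: outcomes coincide → loss $0M.
$639.9M: truthful payoff $0M, deviation payoff −$513.3M → loss $513.3M.
Total loss = $575.7M + $379.3M + $360.9M + $412.8M + $513.3M = $2242M.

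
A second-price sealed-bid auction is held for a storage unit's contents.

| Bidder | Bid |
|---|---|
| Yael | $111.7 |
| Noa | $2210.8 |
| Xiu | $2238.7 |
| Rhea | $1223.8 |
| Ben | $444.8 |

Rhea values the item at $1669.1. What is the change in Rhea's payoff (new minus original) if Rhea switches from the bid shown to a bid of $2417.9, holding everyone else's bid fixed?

The highest bid among the other bidders is $2238.7; Rhea's bid doesn't change that.
Original bid $1223.8: Rhea is not highest (top rival bid is $2238.7); payoff $0.
Alternative bid $2417.9: Rhea is highest, pays the top rival bid $2238.7; payoff $1669.1 − $2238.7 = −$569.6.
Change in payoff = −$569.6 − ($0) = −$569.6.

−$569.6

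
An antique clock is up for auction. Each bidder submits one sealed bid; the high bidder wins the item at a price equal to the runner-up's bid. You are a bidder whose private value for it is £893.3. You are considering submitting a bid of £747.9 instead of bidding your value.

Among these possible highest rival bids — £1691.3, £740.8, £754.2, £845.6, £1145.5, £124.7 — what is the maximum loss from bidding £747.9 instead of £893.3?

£139.1

£1691.3: same outcome either way → loss £0.
£740.8: same outcome either way → loss £0.
£754.2: truthful gives £139.1, deviation gives £0 → loss £139.1.
£845.6: truthful gives £47.7, deviation gives £0 → loss £47.7.
£1145.5: same outcome either way → loss £0.
£124.7: same outcome either way → loss £0.
Maximum loss: £139.1.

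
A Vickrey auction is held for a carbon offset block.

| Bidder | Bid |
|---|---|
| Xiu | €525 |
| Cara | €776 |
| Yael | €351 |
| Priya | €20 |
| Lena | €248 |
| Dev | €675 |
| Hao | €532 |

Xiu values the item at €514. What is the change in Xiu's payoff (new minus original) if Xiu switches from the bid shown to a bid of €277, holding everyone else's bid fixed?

The highest bid among the other bidders is €776; Xiu's bid doesn't change that.
Original bid €525: Xiu is not highest (top rival bid is €776); payoff €0.
Alternative bid €277: Xiu is not highest (top rival bid is €776); payoff €0.
Change in payoff = €0 − (€0) = €0.

€0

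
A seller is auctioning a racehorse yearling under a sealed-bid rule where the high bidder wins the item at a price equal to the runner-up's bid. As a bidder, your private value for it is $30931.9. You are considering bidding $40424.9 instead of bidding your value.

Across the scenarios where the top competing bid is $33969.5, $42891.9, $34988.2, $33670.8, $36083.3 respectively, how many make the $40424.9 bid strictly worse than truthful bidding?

The deviation hurts exactly when the highest competing bid lies strictly between $30931.9 and $40424.9 — overbidding then wins at a price above your value.
$33969.5: inside the interval → strictly worse (loss $3037.6).
$42891.9: above both → same outcome either way.
$34988.2: inside the interval → strictly worse (loss $4056.3).
$33670.8: inside the interval → strictly worse (loss $2738.9).
$36083.3: inside the interval → strictly worse (loss $5151.4).
Count: 4.

4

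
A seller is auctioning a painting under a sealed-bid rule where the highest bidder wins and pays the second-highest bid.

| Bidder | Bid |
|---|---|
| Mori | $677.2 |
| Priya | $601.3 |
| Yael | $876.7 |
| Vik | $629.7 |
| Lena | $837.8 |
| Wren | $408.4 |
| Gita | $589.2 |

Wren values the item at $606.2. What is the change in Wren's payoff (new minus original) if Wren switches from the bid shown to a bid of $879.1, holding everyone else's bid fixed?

The highest bid among the other bidders is $876.7; Wren's bid doesn't change that.
Original bid $408.4: Wren is not highest (top rival bid is $876.7); payoff $0.
Alternative bid $879.1: Wren is highest, pays the top rival bid $876.7; payoff $606.2 − $876.7 = −$270.5.
Change in payoff = −$270.5 − ($0) = −$270.5.

−$270.5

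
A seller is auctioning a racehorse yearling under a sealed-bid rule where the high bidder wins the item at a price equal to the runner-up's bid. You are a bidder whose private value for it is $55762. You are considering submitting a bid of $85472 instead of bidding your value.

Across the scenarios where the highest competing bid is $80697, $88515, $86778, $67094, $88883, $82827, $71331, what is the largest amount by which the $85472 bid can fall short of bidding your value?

$27065

$80697: truthful gives $0, deviation gives −$24935 → loss $24935.
$88515: same outcome either way → loss $0.
$86778: same outcome either way → loss $0.
$67094: truthful gives $0, deviation gives −$11332 → loss $11332.
$88883: same outcome either way → loss $0.
$82827: truthful gives $0, deviation gives −$27065 → loss $27065.
$71331: truthful gives $0, deviation gives −$15569 → loss $15569.
Maximum loss: $27065.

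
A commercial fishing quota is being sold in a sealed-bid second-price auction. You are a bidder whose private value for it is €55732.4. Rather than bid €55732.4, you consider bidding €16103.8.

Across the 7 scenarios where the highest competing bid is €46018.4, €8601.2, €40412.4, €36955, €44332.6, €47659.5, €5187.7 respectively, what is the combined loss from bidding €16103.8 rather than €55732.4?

€63284.1

The deviation costs you only when the competing bid falls strictly between €16103.8 and €55732.4; elsewhere both bids give the same outcome.
€46018.4: truthful payoff €9714, deviation payoff €0 → loss €9714.
€8601.2: outcomes coincide → loss €0.
€40412.4: truthful payoff €15320, deviation payoff €0 → loss €15320.
€36955: truthful payoff €18777.4, deviation payoff €0 → loss €18777.4.
€44332.6: truthful payoff €11399.8, deviation payoff €0 → loss €11399.8.
€47659.5: truthful payoff €8072.9, deviation payoff €0 → loss €8072.9.
€5187.7: outcomes coincide → loss €0.
Total loss = €9714 + €15320 + €18777.4 + €11399.8 + €8072.9 = €63284.1.
Because the price is fixed by the runner-up's bid, deviating from your value can only change a good outcome into a bad one — never the reverse.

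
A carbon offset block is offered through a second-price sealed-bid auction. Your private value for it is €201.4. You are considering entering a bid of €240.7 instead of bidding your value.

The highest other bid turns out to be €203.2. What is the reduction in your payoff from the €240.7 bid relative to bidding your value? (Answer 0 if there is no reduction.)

Bidding your value €201.4: you lose (since €201.4 < €203.2). Payoff €0.
Bidding €240.7: you win and pay €203.2. Payoff €201.4 − €203.2 = −€1.8.
The competing bid €203.2 lies between your value and your inflated bid, so overbidding wins an item priced above your value.
Loss from deviating = €0 − (−€1.8) = €1.8.
In a second-price auction your bid sets only whether you win, not what you pay, so bidding your true value is weakly dominant.

€1.8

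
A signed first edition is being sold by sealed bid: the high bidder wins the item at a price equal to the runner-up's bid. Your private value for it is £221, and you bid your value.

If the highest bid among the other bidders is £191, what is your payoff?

Your bid £221 exceeds the highest competing bid £191, so you win.
In a second-price auction the winner pays the second-highest bid, £191.
Payoff = value − price = £221 − £191 = £30.

£30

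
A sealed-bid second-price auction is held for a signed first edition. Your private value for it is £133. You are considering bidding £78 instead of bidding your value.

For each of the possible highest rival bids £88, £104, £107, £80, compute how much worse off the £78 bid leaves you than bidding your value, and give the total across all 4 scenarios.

£153

The deviation costs you only when the competing bid falls strictly between £78 and £133; elsewhere both bids give the same outcome.
£88: truthful payoff £45, deviation payoff £0 → loss £45.
£104: truthful payoff £29, deviation payoff £0 → loss £29.
£107: truthful payoff £26, deviation payoff £0 → loss £26.
£80: truthful payoff £53, deviation payoff £0 → loss £53.
Total loss = £45 + £29 + £26 + £53 = £153.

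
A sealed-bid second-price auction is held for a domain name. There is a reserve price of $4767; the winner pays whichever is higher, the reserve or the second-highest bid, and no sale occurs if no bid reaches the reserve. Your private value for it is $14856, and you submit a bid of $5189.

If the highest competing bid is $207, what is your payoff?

Your bid $5189 is the highest and exceeds the reserve.
Price = max(second-highest bid, reserve) = max($207, $4767) = $4767.
Payoff = $14856 − $4767 = $10089.

$10089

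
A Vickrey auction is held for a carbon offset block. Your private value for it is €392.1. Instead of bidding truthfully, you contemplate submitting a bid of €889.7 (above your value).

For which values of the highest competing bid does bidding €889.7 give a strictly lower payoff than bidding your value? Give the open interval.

(€392.1, €889.7)

If the competing bid is below €392.1, both bids win at the same price — no difference.
If it is above €889.7, both bids lose — no difference.
If it lies strictly between €392.1 and €889.7, bidding your value loses (payoff 0) while bidding €889.7 wins at a price above your value (payoff negative).
So the deviation strictly hurts on the open interval (€392.1, €889.7).
In a second-price auction your bid sets only whether you win, not what you pay, so bidding your true value is weakly dominant.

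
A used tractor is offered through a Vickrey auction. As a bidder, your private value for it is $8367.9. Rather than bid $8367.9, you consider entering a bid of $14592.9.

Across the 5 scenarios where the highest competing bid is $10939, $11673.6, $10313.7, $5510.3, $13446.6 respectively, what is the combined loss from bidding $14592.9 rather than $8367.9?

The deviation costs you only when the competing bid falls strictly between $8367.9 and $14592.9; elsewhere both bids give the same outcome.
$10939: truthful payoff $0, deviation payoff −$2571.1 → loss $2571.1.
$11673.6: truthful payoff $0, deviation payoff −$3305.7 → loss $3305.7.
$10313.7: truthful payoff $0, deviation payoff −$1945.8 → loss $1945.8.
$5510.3: outcomes coincide → loss $0.
$13446.6: truthful payoff $0, deviation payoff −$5078.7 → loss $5078.7.
Total loss = $2571.1 + $3305.7 + $1945.8 + $5078.7 = $12901.3.

$12901.3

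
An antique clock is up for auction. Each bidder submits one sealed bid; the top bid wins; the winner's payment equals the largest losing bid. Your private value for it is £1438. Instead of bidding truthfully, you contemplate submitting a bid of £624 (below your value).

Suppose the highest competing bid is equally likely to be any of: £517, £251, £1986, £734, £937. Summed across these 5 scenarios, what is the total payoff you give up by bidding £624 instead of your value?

The deviation costs you only when the competing bid falls strictly between £624 and £1438; elsewhere both bids give the same outcome.
£517: outcomes coincide → loss £0.
£251: outcomes coincide → loss £0.
£1986: outcomes coincide → loss £0.
£734: truthful payoff £704, deviation payoff £0 → loss £704.
£937: truthful payoff £501, deviation payoff £0 → loss £501.
Total loss = £704 + £501 = £1205.
Truthful bidding weakly dominates here: raising your bid can only win items priced above your value, and lowering it can only forfeit items priced below.

£1205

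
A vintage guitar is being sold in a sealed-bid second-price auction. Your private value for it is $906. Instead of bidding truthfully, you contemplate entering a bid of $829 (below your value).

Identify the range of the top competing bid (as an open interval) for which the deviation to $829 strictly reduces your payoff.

If the competing bid is below $829, both bids win at the same price — no difference.
If it is above $906, both bids lose — no difference.
If it lies strictly between $829 and $906, bidding your value wins at a price below your value (positive payoff) while bidding $829 loses (payoff 0).
So the deviation strictly hurts on the open interval ($829, $906).

($829, $906)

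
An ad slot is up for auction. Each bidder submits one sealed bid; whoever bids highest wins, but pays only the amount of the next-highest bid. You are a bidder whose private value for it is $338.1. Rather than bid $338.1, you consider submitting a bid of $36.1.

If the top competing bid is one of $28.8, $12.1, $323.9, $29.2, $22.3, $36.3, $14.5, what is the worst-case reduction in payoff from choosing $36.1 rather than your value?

$301.8

$28.8: same outcome either way → loss $0.
$12.1: same outcome either way → loss $0.
$323.9: truthful gives $14.2, deviation gives $0 → loss $14.2.
$29.2: same outcome either way → loss $0.
$22.3: same outcome either way → loss $0.
$36.3: truthful gives $301.8, deviation gives $0 → loss $301.8.
$14.5: same outcome either way → loss $0.
Maximum loss: $301.8.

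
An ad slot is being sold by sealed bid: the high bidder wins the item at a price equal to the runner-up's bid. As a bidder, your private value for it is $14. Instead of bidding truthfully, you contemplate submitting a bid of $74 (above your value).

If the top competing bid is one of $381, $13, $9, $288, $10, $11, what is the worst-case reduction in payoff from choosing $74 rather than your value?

$0

$381: same outcome either way → loss $0.
$13: same outcome either way → loss $0.
$9: same outcome either way → loss $0.
$288: same outcome either way → loss $0.
$10: same outcome either way → loss $0.
$11: same outcome either way → loss $0.
Maximum loss: $0.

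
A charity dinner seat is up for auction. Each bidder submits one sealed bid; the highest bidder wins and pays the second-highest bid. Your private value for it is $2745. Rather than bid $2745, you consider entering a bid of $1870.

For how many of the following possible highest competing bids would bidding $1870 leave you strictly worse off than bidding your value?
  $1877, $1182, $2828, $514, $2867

The deviation hurts exactly when the highest competing bid lies strictly between $1870 and $2745 — underbidding then forfeits a profitable win.
$1877: inside the interval → strictly worse (loss $868).
$1182: below both → same outcome either way.
$2828: above both → same outcome either way.
$514: below both → same outcome either way.
$2867: above both → same outcome either way.
Count: 1.

1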